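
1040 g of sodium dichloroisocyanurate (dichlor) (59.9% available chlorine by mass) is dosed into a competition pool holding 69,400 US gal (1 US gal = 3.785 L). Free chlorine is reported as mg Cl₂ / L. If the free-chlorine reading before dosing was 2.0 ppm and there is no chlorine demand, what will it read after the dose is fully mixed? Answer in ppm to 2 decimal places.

4.37 ppm

Volume: 69,400 US gal × 3.785 L/gal = 262,679 L.
Available chlorine delivered: 1040 g × 0.599 = 623 g as Cl₂.
Concentration rise: 623 g / 262,679 L = 2.372 mg/L = 2.37 ppm.
Final FC: 2.0 + 2.37 = 4.37 ppm.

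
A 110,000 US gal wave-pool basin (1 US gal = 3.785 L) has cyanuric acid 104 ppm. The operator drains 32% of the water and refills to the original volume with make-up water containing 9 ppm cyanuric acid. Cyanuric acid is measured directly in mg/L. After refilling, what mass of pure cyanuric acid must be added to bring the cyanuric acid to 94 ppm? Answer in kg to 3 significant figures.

Volume: 110,000 US gal × 3.785 L/gal = 416,350 L.
After draining 32% and refilling: 104 × 0.68 + 9 × 0.32 = 73.6 ppm.
Deficit to target: 94 − 73.6 = 20.4 mg/L.
Mass: 20.4 mg/L × 416,350 L = 8494 g cyanuric acid.

8.49 kg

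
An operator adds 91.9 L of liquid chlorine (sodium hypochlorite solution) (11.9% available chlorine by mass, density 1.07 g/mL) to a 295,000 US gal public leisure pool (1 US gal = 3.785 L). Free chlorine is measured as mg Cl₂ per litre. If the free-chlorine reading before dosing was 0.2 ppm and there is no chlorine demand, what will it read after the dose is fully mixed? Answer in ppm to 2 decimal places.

Volume: 295,000 US gal × 3.785 L/gal = 1,116,575 L.
Mass of solution: 91.9 L × 1000 mL/L × 1.07 g/mL = 98,330 g.
Available chlorine delivered: 98,330 g × 0.119 = 11,700 g as Cl₂.
Concentration rise: 11,700 g / 1,116,575 L = 10.48 mg/L = 10.48 ppm.
Final FC: 0.2 + 10.48 = 10.68 ppm.

10.68 ppm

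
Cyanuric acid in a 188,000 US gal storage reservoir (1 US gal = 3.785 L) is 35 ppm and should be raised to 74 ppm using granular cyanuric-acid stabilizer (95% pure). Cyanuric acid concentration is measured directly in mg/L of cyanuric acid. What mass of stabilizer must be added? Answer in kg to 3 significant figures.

Volume: 188,000 US gal × 3.785 L/gal = 711,580 L.
CYA to add: (74 − 35) = 39 mg/L × 711,580 L = 27,750 g cyanuric acid.
At 95% purity: 27,750 / 0.95 = 29,210 g product.

29.2 kg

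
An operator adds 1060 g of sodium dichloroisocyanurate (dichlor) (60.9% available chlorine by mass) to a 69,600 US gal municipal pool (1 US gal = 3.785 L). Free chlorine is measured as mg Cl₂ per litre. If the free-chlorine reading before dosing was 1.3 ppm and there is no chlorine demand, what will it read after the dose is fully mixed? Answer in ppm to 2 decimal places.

3.75 ppm

Volume: 69,600 US gal × 3.785 L/gal = 263,436 L.
Available chlorine delivered: 1060 g × 0.609 = 645.5 g as Cl₂.
Concentration rise: 645.5 g / 263,436 L = 2.45 mg/L = 2.45 ppm.
Final FC: 1.3 + 2.45 = 3.75 ppm.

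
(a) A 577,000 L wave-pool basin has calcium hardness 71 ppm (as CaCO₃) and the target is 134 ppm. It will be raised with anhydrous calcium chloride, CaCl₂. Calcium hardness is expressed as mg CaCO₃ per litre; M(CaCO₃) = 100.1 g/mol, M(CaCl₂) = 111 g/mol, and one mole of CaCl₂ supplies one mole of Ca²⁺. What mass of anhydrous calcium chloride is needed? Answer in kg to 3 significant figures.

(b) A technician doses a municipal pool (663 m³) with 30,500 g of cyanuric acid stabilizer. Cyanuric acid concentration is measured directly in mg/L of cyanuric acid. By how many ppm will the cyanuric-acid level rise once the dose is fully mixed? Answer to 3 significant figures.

(a) Hardness to add: (134 − 71) = 63 mg/L as CaCO₃ × 577,000 L = 36,350 g as CaCO₃.
(a) Moles of Ca²⁺ (1 mol Ca²⁺ ≡ 1 mol CaCO₃): 36,350 / 100.1 g/mol = 363.1 mol.
(a) Mass of CaCl₂: 363.1 × 111 = 40,310 g.

(b) Volume: 663 m³ = 663,000 L.
(b) Rise: 30,500 g / 663,000 L × 1000 = 46 mg/L.

(a) 40.3 kg; (b) 46.0 ppm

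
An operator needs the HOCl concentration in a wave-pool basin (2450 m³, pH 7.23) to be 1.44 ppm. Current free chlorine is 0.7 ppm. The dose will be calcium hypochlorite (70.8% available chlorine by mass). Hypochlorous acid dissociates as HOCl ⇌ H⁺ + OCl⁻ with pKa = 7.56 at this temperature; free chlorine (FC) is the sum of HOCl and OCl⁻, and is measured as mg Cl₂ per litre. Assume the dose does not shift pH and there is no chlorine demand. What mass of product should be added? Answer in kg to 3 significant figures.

4.89 kg

Volume: 2450 m³ = 2,450,000 L.
[OCl⁻]/[HOCl] = 10^(pH − pKa) = 10^(7.23 − 7.56) = 0.4677; fraction as HOCl = 1/(1 + 0.4677) = 0.6813.
Free chlorine required for 1.44 ppm HOCl: 1.44 / 0.6813 = 2.114 ppm.
FC to add: 2.114 − 0.7 = 1.414 mg/L as Cl₂.
Cl₂ equivalent: 1.414 mg/L × 2,450,000 L = 3463 g.
Product at 70.8% available Cl: 3463 / 0.708 = 4891 g.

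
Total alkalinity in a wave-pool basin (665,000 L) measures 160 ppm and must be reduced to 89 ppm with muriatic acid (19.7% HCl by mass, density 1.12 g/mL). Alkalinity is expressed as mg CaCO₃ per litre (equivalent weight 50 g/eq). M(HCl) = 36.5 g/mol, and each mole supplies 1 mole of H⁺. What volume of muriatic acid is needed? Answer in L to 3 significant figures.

Alkalinity to neutralize: (160 − 89) = 71 mg/L as CaCO₃ × 665,000 L = 47,220 g as CaCO₃.
Equivalents of H⁺ required: 47,220 ÷ 50 g/eq = 944.3 eq = 944.3 mol HCl.
Mass of HCl: 944.3 × 36.5 = 34,470 g.
Mass of 19.7% solution: 34,470 / 0.197 = 175,000 g.
Volume: 175,000 g ÷ 1.12 g/mL = 156,200 mL.

156 L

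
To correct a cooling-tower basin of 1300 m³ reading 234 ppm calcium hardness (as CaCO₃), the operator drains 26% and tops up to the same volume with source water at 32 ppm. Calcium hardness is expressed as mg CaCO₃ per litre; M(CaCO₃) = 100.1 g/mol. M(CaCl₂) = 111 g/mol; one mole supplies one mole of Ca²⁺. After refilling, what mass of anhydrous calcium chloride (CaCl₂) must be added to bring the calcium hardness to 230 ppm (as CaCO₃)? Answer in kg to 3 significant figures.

69.9 kg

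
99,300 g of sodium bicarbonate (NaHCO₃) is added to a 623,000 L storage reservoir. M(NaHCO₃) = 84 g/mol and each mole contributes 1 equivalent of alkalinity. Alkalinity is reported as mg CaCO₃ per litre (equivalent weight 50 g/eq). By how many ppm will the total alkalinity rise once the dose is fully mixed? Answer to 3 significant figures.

94.9 ppm

Moles of NaHCO₃: 99,300 g ÷ 84 g/mol = 1182 mol → 1182 eq of alkalinity.
As CaCO₃: 1182 eq × 50 g/eq = 59,110 g.
Rise: 59,110 g / 623,000 L × 1000 = 94.88 mg/L.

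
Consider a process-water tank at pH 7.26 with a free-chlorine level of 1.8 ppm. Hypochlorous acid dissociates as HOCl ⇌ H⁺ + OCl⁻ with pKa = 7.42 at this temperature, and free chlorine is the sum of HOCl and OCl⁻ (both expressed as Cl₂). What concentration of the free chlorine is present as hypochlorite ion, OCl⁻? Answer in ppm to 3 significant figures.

[OCl⁻]/[HOCl] = 10^(pH − pKa) = 10^(7.26 − 7.42) = 10^-0.16 = 0.6918.
Fraction as HOCl = 1 / (1 + 0.6918) = 0.5911.
OCl⁻ = (1 − 0.5911) × 1.8 ppm = 0.7361 ppm.

0.736 ppm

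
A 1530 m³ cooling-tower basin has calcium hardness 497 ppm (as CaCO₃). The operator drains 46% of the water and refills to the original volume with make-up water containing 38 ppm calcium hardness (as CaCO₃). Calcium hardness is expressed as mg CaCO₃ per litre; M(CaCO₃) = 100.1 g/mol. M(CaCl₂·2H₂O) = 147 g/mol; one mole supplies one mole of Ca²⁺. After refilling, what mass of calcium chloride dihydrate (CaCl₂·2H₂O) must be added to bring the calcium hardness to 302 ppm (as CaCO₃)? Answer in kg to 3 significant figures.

36.3 kg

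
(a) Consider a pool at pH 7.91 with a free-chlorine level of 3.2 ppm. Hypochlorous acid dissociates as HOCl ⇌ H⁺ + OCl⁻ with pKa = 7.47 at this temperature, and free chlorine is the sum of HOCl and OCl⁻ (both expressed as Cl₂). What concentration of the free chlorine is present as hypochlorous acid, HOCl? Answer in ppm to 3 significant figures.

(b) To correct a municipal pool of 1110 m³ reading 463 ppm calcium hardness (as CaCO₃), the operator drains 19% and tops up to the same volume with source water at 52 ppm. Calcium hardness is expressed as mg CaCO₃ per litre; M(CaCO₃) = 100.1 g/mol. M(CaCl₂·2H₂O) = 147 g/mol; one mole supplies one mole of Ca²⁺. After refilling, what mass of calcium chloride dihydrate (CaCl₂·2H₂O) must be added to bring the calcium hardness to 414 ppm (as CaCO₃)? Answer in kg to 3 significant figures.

(a) 0.852 ppm; (b) 47.4 kg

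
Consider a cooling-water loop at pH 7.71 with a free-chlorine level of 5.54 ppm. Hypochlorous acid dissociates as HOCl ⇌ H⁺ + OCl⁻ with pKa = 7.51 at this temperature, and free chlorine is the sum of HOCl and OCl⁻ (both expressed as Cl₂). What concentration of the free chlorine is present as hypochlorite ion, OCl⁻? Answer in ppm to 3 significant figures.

[OCl⁻]/[HOCl] = 10^(pH − pKa) = 10^(7.71 − 7.51) = 10^0.20 = 1.585.
Fraction as HOCl = 1 / (1 + 1.585) = 0.3869.
OCl⁻ = (1 − 0.3869) × 5.54 ppm = 3.397 ppm.

3.40 ppm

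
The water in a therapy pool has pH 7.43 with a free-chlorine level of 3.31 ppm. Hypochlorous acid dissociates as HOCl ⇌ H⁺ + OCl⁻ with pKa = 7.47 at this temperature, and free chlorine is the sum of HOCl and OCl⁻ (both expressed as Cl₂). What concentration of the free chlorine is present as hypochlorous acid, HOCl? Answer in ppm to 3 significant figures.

1.73 ppm

[OCl⁻]/[HOCl] = 10^(pH − pKa) = 10^(7.43 − 7.47) = 10^-0.04 = 0.912.
Fraction as HOCl = 1 / (1 + 0.912) = 0.523.
HOCl = 0.523 × 3.31 ppm = 1.731 ppm.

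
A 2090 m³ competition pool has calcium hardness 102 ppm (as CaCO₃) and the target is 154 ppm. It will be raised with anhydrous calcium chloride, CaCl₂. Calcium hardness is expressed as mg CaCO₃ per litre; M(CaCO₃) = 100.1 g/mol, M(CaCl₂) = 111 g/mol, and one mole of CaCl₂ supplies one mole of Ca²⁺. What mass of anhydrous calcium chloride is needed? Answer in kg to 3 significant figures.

Volume: 2090 m³ = 2,090,000 L.
Hardness to add: (154 − 102) = 52 mg/L as CaCO₃ × 2,090,000 L = 108,700 g as CaCO₃.
Moles of Ca²⁺ (1 mol Ca²⁺ ≡ 1 mol CaCO₃): 108,700 / 100.1 g/mol = 1086 mol.
Mass of CaCl₂: 1086 × 111 = 120,500 g.

121 kg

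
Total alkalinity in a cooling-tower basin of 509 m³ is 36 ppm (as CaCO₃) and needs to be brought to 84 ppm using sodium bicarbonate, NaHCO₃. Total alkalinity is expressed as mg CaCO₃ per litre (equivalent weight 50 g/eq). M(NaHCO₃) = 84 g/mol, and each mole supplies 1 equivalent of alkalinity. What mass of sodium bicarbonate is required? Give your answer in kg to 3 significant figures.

Volume: 509 m³ = 509,000 L.
Alkalinity to add: (84 − 36) = 48 mg/L as CaCO₃ × 509,000 L = 24,430 g as CaCO₃.
Equivalents: 24,430 g ÷ 50 g/eq = 488.6 eq.
NaHCO₃ supplies 1 eq per mole → 488.6 mol.
Mass: 488.6 mol × 84 g/mol = 41,050 g.

41.0 kg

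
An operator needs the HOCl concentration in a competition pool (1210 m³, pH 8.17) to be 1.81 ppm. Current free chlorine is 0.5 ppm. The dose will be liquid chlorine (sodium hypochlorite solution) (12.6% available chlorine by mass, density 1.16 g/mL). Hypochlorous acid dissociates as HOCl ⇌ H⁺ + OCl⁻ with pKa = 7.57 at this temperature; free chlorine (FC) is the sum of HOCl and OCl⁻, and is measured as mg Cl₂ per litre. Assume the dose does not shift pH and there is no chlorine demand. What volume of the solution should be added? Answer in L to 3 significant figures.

Volume: 1210 m³ = 1,210,000 L.
[OCl⁻]/[HOCl] = 10^(pH − pKa) = 10^(8.17 − 7.57) = 3.981; fraction as HOCl = 1/(1 + 3.981) = 0.2008.
Free chlorine required for 1.81 ppm HOCl: 1.81 / 0.2008 = 9.016 ppm.
FC to add: 9.016 − 0.5 = 8.516 mg/L as Cl₂.
Cl₂ equivalent: 8.516 mg/L × 1,210,000 L = 10,300 g.
Product at 12.6% available Cl: 10,300 / 0.126 = 81,780 g.
Volume: 81,780 g ÷ 1.16 g/mL = 70,500 mL.

70.5 L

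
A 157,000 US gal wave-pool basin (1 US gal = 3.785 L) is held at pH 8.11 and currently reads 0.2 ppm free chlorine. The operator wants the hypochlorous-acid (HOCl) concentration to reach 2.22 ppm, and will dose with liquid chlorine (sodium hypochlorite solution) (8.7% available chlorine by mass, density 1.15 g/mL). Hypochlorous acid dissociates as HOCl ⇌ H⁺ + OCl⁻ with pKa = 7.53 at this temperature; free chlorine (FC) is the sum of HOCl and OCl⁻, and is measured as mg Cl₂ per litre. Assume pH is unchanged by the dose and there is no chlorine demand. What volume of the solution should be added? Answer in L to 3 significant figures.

62.1 L

Volume: 157,000 US gal × 3.785 L/gal = 594,245 L.
[OCl⁻]/[HOCl] = 10^(pH − pKa) = 10^(8.11 − 7.53) = 3.802; fraction as HOCl = 1/(1 + 3.802) = 0.2083.
Free chlorine required for 2.22 ppm HOCl: 2.22 / 0.2083 = 10.66 ppm.
FC to add: 10.66 − 0.2 = 10.46 mg/L as Cl₂.
Cl₂ equivalent: 10.46 mg/L × 594,245 L = 6216 g.
Product at 8.7% available Cl: 6216 / 0.087 = 71,450 g.
Volume: 71,450 g ÷ 1.15 g/mL = 62,130 mL.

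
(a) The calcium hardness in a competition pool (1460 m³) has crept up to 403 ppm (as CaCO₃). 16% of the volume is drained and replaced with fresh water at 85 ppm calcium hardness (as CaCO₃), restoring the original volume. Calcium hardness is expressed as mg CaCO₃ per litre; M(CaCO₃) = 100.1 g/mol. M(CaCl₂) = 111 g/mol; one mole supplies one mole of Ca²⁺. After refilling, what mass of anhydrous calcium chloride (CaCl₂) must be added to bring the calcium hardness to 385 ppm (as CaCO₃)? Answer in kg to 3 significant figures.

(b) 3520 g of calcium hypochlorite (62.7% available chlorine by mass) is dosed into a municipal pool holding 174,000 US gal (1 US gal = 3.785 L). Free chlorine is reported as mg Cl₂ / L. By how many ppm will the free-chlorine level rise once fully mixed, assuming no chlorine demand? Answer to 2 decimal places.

(a) 53.2 kg; (b) 3.35 ppm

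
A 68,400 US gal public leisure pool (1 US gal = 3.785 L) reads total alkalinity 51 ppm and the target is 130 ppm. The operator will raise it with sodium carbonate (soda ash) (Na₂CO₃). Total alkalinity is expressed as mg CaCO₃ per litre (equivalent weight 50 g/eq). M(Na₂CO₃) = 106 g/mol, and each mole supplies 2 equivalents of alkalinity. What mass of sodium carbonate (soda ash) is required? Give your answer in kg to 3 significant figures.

Volume: 68,400 US gal × 3.785 L/gal = 258,894 L.
Alkalinity to add: (130 − 51) = 79 mg/L as CaCO₃ × 258,894 L = 20,450 g as CaCO₃.
Equivalents: 20,450 g ÷ 50 g/eq = 409.1 eq.
Each mole of Na₂CO₃ supplies 2 eq, so 409.1 / 2 = 204.5 mol.
Mass: 204.5 mol × 106 g/mol = 21,680 g.

21.7 kg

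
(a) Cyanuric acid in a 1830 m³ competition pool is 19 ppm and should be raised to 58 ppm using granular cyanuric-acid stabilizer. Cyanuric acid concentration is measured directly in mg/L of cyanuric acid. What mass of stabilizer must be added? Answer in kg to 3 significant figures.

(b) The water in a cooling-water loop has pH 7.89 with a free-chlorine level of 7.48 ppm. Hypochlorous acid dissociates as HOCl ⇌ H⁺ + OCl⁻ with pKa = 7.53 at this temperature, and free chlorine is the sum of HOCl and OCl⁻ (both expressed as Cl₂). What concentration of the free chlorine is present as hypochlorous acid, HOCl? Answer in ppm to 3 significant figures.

(a) 71.4 kg; (b) 2.27 ppm

(a) Volume: 1830 m³ = 1,830,000 L.
(a) CYA to add: (58 − 19) = 39 mg/L × 1,830,000 L = 71,370 g cyanuric acid.

(b) [OCl⁻]/[HOCl] = 10^(pH − pKa) = 10^(7.89 − 7.53) = 10^0.36 = 2.291.
(b) Fraction as HOCl = 1 / (1 + 2.291) = 0.3039.
(b) HOCl = 0.3039 × 7.48 ppm = 2.273 ppm.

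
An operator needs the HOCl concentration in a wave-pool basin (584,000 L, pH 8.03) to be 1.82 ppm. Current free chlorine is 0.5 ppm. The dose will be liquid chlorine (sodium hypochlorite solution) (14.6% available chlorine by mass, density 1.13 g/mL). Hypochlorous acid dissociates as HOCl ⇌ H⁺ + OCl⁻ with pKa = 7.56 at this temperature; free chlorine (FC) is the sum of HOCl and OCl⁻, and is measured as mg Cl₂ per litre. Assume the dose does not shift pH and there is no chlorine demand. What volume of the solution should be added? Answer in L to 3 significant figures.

[OCl⁻]/[HOCl] = 10^(pH − pKa) = 10^(8.03 − 7.56) = 2.951; fraction as HOCl = 1/(1 + 2.951) = 0.2531.
Free chlorine required for 1.82 ppm HOCl: 1.82 / 0.2531 = 7.191 ppm.
FC to add: 7.191 − 0.5 = 6.691 mg/L as Cl₂.
Cl₂ equivalent: 6.691 mg/L × 584,000 L = 3908 g.
Product at 14.6% available Cl: 3908 / 0.146 = 26,760 g.
Volume: 26,760 g ÷ 1.13 g/mL = 23,690 mL.

23.7 L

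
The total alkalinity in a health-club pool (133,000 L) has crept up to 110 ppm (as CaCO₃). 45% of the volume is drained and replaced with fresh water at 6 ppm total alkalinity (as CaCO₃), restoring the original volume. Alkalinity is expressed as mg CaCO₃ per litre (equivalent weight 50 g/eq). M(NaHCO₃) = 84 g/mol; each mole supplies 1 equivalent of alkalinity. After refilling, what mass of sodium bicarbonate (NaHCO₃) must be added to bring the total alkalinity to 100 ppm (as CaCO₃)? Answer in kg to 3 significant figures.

8.22 kg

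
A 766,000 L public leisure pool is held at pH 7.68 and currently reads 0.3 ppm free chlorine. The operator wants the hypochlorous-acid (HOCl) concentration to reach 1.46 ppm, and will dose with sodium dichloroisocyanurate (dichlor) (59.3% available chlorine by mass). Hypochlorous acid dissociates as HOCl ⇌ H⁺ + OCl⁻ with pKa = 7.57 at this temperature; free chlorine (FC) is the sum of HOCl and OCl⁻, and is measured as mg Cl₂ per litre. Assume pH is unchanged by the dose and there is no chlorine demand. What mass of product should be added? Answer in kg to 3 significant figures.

[OCl⁻]/[HOCl] = 10^(pH − pKa) = 10^(7.68 − 7.57) = 1.288; fraction as HOCl = 1/(1 + 1.288) = 0.437.
Free chlorine required for 1.46 ppm HOCl: 1.46 / 0.437 = 3.341 ppm.
FC to add: 3.341 − 0.3 = 3.041 mg/L as Cl₂.
Cl₂ equivalent: 3.041 mg/L × 766,000 L = 2329 g.
Product at 59.3% available Cl: 2329 / 0.593 = 3928 g.

3.93 kg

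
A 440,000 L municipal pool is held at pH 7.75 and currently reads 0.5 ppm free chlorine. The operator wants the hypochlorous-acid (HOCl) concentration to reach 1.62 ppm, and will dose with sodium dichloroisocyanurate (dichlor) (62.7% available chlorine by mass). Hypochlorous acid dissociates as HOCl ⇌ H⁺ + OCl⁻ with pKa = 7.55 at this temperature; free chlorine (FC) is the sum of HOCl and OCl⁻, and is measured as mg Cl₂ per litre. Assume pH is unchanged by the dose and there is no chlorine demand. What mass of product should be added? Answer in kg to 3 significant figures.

2.59 kg

[OCl⁻]/[HOCl] = 10^(pH − pKa) = 10^(7.75 − 7.55) = 1.585; fraction as HOCl = 1/(1 + 1.585) = 0.3869.
Free chlorine required for 1.62 ppm HOCl: 1.62 / 0.3869 = 4.188 ppm.
FC to add: 4.188 − 0.5 = 3.688 mg/L as Cl₂.
Cl₂ equivalent: 3.688 mg/L × 440,000 L = 1623 g.
Product at 62.7% available Cl: 1623 / 0.627 = 2588 g.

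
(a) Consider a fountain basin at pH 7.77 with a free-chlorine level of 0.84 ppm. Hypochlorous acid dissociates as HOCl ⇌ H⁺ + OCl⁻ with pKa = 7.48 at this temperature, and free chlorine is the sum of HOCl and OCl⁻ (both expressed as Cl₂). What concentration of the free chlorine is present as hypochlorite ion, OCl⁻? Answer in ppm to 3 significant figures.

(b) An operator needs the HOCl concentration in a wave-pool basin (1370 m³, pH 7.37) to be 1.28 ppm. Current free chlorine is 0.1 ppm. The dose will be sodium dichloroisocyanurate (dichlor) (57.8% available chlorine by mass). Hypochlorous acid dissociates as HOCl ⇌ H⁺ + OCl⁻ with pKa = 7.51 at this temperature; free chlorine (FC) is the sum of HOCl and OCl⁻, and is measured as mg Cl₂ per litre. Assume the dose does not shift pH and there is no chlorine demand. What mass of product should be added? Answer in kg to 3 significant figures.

(a) [OCl⁻]/[HOCl] = 10^(pH − pKa) = 10^(7.77 − 7.48) = 10^0.29 = 1.95.
(a) Fraction as HOCl = 1 / (1 + 1.95) = 0.339.
(a) OCl⁻ = (1 − 0.339) × 0.84 ppm = 0.5552 ppm.

(b) Volume: 1370 m³ = 1,370,000 L.
(b) [OCl⁻]/[HOCl] = 10^(pH − pKa) = 10^(7.37 − 7.51) = 0.7244; fraction as HOCl = 1/(1 + 0.7244) = 0.5799.
(b) Free chlorine required for 1.28 ppm HOCl: 1.28 / 0.5799 = 2.207 ppm.
(b) FC to add: 2.207 − 0.1 = 2.107 mg/L as Cl₂.
(b) Cl₂ equivalent: 2.107 mg/L × 1,370,000 L = 2887 g.
(b) Product at 57.8% available Cl: 2887 / 0.578 = 4995 g.

(a) 0.555 ppm; (b) 4.99 kg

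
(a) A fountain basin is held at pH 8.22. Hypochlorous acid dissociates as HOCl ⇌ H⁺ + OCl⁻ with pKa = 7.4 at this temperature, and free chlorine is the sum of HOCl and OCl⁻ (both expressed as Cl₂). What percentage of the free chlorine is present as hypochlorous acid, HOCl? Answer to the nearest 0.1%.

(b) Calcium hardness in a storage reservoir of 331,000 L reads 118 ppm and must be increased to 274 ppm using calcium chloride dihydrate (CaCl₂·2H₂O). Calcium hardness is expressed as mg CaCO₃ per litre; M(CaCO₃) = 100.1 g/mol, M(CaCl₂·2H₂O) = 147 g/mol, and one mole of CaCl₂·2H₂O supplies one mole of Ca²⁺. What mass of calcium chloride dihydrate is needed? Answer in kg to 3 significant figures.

(a) [OCl⁻]/[HOCl] = 10^(pH − pKa) = 10^(8.22 − 7.4) = 10^0.82 = 6.607.
(a) Fraction as HOCl = 1 / (1 + 6.607) = 0.1315.

(b) Hardness to add: (274 − 118) = 156 mg/L as CaCO₃ × 331,000 L = 51,640 g as CaCO₃.
(b) Moles of Ca²⁺ (1 mol Ca²⁺ ≡ 1 mol CaCO₃): 51,640 / 100.1 g/mol = 515.8 mol.
(b) Mass of CaCl₂·2H₂O: 515.8 × 147 = 75,830 g.

(a) 13.1%; (b) 75.8 kg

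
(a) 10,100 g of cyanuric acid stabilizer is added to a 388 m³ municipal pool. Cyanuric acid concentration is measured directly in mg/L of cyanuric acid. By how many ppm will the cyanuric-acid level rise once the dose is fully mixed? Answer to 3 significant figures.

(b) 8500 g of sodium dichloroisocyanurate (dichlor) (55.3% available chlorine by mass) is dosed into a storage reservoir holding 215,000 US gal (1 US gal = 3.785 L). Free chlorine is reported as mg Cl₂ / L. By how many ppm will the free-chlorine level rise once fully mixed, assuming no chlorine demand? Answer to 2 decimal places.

(a) 26.0 ppm; (b) 5.78 ppm

(a) Volume: 388 m³ = 388,000 L.
(a) Rise: 10,100 g / 388,000 L × 1000 = 26.03 mg/L.

(b) Volume: 215,000 US gal × 3.785 L/gal = 813,775 L.
(b) Available chlorine delivered: 8500 g × 0.553 = 4700 g as Cl₂.
(b) Concentration rise: 4700 g / 813,775 L = 5.776 mg/L = 5.78 ppm.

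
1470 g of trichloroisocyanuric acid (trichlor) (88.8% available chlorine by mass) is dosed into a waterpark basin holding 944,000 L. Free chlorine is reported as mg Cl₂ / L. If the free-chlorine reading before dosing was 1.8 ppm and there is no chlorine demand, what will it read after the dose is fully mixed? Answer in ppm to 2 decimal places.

3.18 ppm

Available chlorine delivered: 1470 g × 0.888 = 1305 g as Cl₂.
Concentration rise: 1305 g / 944,000 L = 1.383 mg/L = 1.38 ppm.
Final FC: 1.8 + 1.38 = 3.18 ppm.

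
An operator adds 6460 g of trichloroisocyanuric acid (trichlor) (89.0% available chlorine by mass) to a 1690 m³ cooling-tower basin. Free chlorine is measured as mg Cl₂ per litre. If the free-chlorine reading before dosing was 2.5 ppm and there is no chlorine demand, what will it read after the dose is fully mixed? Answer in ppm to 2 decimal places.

Volume: 1690 m³ = 1,690,000 L.
Available chlorine delivered: 6460 g × 0.89 = 5749 g as Cl₂.
Concentration rise: 5749 g / 1,690,000 L = 3.402 mg/L = 3.40 ppm.
Final FC: 2.5 + 3.40 = 5.90 ppm.

5.90 ppm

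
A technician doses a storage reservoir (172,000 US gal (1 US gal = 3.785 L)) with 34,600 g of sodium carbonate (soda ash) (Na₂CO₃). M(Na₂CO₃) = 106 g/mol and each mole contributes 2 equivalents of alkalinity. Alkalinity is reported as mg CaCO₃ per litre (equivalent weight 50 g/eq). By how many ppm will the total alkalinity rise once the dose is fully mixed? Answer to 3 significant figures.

50.1 ppm

Volume: 172,000 US gal × 3.785 L/gal = 651,020 L.
Moles of Na₂CO₃: 34,600 g ÷ 106 g/mol = 326.4 mol → 652.8 eq of alkalinity.
As CaCO₃: 652.8 eq × 50 g/eq = 32,640 g.
Rise: 32,640 g / 651,020 L × 1000 = 50.14 mg/L.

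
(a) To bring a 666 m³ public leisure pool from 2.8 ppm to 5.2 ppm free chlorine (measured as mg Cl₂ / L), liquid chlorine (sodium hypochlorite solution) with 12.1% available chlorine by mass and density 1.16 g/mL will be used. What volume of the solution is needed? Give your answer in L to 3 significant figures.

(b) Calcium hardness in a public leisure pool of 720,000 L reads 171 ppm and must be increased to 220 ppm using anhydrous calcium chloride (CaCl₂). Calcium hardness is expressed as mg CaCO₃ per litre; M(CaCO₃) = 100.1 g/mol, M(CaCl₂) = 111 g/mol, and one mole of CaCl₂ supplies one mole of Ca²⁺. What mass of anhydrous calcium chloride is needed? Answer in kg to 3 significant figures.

(a) 11.4 L; (b) 39.1 kg

(a) Volume: 666 m³ = 666,000 L.
(a) Chlorine deficit: 5.2 − 2.8 = 2.4 ppm = 2.4 mg/L as Cl₂.
(a) Cl₂ equivalent needed: 2.4 mg/L × 666,000 L = 1,598,000 mg = 1598 g.
(a) Product at 12.1% available chlorine: 1598 / 0.121 = 13,210 g.
(a) Volume at density 1.16 g/mL: 13,210 g ÷ 1.16 g/mL = 11,390 mL.

(b) Hardness to add: (220 − 171) = 49 mg/L as CaCO₃ × 720,000 L = 35,280 g as CaCO₃.
(b) Moles of Ca²⁺ (1 mol Ca²⁺ ≡ 1 mol CaCO₃): 35,280 / 100.1 g/mol = 352.4 mol.
(b) Mass of CaCl₂: 352.4 × 111 = 39,120 g.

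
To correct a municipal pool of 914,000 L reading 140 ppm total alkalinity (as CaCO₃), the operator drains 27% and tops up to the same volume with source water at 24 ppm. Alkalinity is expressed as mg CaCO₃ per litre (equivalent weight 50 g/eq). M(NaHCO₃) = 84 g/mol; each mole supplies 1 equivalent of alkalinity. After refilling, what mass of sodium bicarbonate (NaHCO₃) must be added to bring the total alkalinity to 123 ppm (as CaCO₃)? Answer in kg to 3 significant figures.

22.0 kg

After draining 27% and refilling: 140 × 0.73 + 24 × 0.27 = 108.68 ppm.
Deficit to target: 123 − 108.68 = 14.32 mg/L.
As CaCO₃: 14.32 mg/L × 914,000 L = 13,090 g; ÷ 50 g/eq ÷ 1 = 261.8 mol NaHCO₃.
Mass: 261.8 × 84 = 21,990 g.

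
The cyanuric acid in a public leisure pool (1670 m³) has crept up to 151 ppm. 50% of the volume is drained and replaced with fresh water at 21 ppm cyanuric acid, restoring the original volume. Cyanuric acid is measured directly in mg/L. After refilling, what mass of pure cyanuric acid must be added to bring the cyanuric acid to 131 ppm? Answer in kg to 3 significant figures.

75.2 kg

Volume: 1670 m³ = 1,670,000 L.
After draining 50% and refilling: 151 × 0.50 + 21 × 0.50 = 86 ppm.
Deficit to target: 131 − 86 = 45 mg/L.
Mass: 45 mg/L × 1,670,000 L = 75,150 g cyanuric acid.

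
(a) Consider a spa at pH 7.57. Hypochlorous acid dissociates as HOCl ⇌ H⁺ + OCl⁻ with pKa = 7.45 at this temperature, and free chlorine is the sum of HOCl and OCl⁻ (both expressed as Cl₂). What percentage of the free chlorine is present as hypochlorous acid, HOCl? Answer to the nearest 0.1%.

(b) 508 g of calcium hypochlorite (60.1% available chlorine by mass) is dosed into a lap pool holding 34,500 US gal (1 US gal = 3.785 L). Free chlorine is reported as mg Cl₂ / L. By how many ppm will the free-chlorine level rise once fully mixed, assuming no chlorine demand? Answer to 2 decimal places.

(a) [OCl⁻]/[HOCl] = 10^(pH − pKa) = 10^(7.57 − 7.45) = 10^0.12 = 1.318.
(a) Fraction as HOCl = 1 / (1 + 1.318) = 0.4314.

(b) Volume: 34,500 US gal × 3.785 L/gal = 130,582 L.
(b) Available chlorine delivered: 508 g × 0.601 = 305.3 g as Cl₂.
(b) Concentration rise: 305.3 g / 130,582 L = 2.338 mg/L = 2.34 ppm.

(a) 43.1%; (b) 2.34 ppm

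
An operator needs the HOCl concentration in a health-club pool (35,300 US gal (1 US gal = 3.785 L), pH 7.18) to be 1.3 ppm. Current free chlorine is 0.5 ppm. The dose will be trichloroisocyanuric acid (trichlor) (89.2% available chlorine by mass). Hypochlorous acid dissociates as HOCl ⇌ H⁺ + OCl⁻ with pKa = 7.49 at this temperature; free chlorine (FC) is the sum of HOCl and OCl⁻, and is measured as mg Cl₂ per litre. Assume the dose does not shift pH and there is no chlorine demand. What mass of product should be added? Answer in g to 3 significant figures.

215 g

Volume: 35,300 US gal × 3.785 L/gal = 133,610 L.
[OCl⁻]/[HOCl] = 10^(pH − pKa) = 10^(7.18 − 7.49) = 0.4898; fraction as HOCl = 1/(1 + 0.4898) = 0.6712.
Free chlorine required for 1.3 ppm HOCl: 1.3 / 0.6712 = 1.937 ppm.
FC to add: 1.937 − 0.5 = 1.437 mg/L as Cl₂.
Cl₂ equivalent: 1.437 mg/L × 133,610 L = 192 g.
Product at 89.2% available Cl: 192 / 0.892 = 215.2 g.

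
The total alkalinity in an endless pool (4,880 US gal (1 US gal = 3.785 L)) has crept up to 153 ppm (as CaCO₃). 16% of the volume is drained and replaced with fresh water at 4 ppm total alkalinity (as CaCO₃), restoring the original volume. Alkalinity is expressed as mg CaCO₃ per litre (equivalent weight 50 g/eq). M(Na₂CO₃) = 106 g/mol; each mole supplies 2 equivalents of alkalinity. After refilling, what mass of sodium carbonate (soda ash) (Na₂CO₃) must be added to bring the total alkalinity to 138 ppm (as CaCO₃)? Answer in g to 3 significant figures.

Volume: 4,880 US gal × 3.785 L/gal = 18,471 L.
After draining 16% and refilling: 153 × 0.84 + 4 × 0.16 = 129.16 ppm.
Deficit to target: 138 − 129.16 = 8.84 mg/L.
As CaCO₃: 8.84 mg/L × 18,471 L = 163.3 g; ÷ 50 g/eq ÷ 2 = 1.633 mol Na₂CO₃.
Mass: 1.633 × 106 = 173.1 g.

173 g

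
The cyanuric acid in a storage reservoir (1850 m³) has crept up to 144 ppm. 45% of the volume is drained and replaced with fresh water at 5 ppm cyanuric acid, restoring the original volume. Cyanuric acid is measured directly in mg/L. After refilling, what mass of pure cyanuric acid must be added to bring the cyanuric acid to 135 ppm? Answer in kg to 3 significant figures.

Volume: 1850 m³ = 1,850,000 L.
After draining 45% and refilling: 144 × 0.55 + 5 × 0.45 = 81.45 ppm.
Deficit to target: 135 − 81.45 = 53.55 mg/L.
Mass: 53.55 mg/L × 1,850,000 L = 99,070 g cyanuric acid.

99.1 kg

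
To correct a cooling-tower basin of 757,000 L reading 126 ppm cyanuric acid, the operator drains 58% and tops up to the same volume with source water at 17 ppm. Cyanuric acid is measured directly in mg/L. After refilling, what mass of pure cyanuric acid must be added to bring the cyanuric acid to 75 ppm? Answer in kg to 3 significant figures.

After draining 58% and refilling: 126 × 0.42 + 17 × 0.58 = 62.78 ppm.
Deficit to target: 75 − 62.78 = 12.22 mg/L.
Mass: 12.22 mg/L × 757,000 L = 9251 g cyanuric acid.

9.25 kg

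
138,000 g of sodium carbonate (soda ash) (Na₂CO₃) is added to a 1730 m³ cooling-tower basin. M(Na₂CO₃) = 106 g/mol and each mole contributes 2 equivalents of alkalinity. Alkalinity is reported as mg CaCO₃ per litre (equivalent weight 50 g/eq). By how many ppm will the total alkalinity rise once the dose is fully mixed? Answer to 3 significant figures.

75.3 ppm

Volume: 1730 m³ = 1,730,000 L.
Moles of Na₂CO₃: 138,000 g ÷ 106 g/mol = 1302 mol → 2604 eq of alkalinity.
As CaCO₃: 2604 eq × 50 g/eq = 130,200 g.
Rise: 130,200 g / 1,730,000 L × 1000 = 75.25 mg/L.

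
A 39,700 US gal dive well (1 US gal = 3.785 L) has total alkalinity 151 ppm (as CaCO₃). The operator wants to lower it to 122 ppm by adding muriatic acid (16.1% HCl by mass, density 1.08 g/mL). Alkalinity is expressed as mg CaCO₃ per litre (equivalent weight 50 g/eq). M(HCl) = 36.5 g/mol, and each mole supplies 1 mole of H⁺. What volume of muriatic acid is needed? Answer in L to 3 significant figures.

Volume: 39,700 US gal × 3.785 L/gal = 150,264 L.
Alkalinity to neutralize: (151 − 122) = 29 mg/L as CaCO₃ × 150,264 L = 4358 g as CaCO₃.
Equivalents of H⁺ required: 4358 ÷ 50 g/eq = 87.15 eq = 87.15 mol HCl.
Mass of HCl: 87.15 × 36.5 = 3181 g.
Mass of 16.1% solution: 3181 / 0.161 = 19,760 g.
Volume: 19,760 g ÷ 1.08 g/mL = 18,290 mL.

18.3 L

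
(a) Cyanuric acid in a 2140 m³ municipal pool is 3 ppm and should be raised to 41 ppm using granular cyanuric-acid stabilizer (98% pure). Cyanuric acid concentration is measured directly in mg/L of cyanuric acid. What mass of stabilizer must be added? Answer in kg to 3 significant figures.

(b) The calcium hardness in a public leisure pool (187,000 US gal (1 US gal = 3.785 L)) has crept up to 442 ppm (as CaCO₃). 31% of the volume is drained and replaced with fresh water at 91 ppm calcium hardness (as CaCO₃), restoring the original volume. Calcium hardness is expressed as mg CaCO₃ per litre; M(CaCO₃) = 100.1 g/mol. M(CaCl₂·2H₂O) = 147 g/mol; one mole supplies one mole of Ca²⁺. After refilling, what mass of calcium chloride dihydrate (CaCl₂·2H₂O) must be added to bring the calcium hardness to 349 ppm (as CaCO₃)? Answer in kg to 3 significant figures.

(a) Volume: 2140 m³ = 2,140,000 L.
(a) CYA to add: (41 − 3) = 38 mg/L × 2,140,000 L = 81,320 g cyanuric acid.
(a) At 98% purity: 81,320 / 0.98 = 82,980 g product.

(b) Volume: 187,000 US gal × 3.785 L/gal = 707,795 L.
(b) After draining 31% and refilling: 442 × 0.69 + 91 × 0.31 = 333.19 ppm.
(b) Deficit to target: 349 − 333.19 = 15.81 mg/L.
(b) As CaCO₃: 15.81 mg/L × 707,795 L = 11,190 g; ÷ 100.1 = 111.8 mol Ca²⁺.
(b) Mass: 111.8 × 147 = 16,430 g.

(a) 83.0 kg; (b) 16.4 kg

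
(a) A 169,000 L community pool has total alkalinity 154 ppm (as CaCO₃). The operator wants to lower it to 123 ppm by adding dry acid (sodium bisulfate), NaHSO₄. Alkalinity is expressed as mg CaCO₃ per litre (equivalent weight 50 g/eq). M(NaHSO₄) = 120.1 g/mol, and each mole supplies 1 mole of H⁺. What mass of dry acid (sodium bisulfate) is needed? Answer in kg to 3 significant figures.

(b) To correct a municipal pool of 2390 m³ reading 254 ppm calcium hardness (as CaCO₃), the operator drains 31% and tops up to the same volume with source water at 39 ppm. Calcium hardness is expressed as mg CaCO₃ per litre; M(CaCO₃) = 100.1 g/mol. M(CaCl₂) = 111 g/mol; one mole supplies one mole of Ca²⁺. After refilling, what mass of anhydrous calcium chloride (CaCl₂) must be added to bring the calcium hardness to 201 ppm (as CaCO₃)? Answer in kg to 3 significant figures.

(a) Alkalinity to neutralize: (154 − 123) = 31 mg/L as CaCO₃ × 169,000 L = 5239 g as CaCO₃.
(a) Equivalents of H⁺ required: 5239 ÷ 50 g/eq = 104.8 eq = 104.8 mol NaHSO₄.
(a) Mass of NaHSO₄: 104.8 × 120.1 = 12,580 g.

(b) Volume: 2390 m³ = 2,390,000 L.
(b) After draining 31% and refilling: 254 × 0.69 + 39 × 0.31 = 187.35 ppm.
(b) Deficit to target: 201 − 187.35 = 13.65 mg/L.
(b) As CaCO₃: 13.65 mg/L × 2,390,000 L = 32,620 g; ÷ 100.1 = 325.9 mol Ca²⁺.
(b) Mass: 325.9 × 111 = 36,180 g.

(a) 12.6 kg; (b) 36.2 kg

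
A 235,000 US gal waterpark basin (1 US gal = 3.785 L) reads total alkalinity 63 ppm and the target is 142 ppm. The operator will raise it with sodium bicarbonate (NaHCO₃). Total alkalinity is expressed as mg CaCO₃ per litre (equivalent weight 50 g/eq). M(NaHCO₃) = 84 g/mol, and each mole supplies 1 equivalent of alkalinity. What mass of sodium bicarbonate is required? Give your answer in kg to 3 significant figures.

118 kg

Volume: 235,000 US gal × 3.785 L/gal = 889,475 L.
Alkalinity to add: (142 − 63) = 79 mg/L as CaCO₃ × 889,475 L = 70,270 g as CaCO₃.
Equivalents: 70,270 g ÷ 50 g/eq = 1405 eq.
NaHCO₃ supplies 1 eq per mole → 1405 mol.
Mass: 1405 mol × 84 g/mol = 118,100 g.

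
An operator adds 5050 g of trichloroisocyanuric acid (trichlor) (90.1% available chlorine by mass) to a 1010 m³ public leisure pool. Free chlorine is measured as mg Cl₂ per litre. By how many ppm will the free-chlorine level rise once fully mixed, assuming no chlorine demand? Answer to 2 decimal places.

Volume: 1010 m³ = 1,010,000 L.
Available chlorine delivered: 5050 g × 0.901 = 4550 g as Cl₂.
Concentration rise: 4550 g / 1,010,000 L = 4.505 mg/L = 4.50 ppm.

4.50 ppm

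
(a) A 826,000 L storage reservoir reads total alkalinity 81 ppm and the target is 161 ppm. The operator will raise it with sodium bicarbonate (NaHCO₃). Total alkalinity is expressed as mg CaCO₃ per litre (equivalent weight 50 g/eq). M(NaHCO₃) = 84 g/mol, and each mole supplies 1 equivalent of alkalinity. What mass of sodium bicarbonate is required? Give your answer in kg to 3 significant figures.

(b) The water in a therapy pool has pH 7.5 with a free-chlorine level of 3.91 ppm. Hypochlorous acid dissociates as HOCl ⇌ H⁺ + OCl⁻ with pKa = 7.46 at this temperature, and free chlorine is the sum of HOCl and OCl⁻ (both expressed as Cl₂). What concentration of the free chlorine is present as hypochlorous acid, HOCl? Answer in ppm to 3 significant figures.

(a) Alkalinity to add: (161 − 81) = 80 mg/L as CaCO₃ × 826,000 L = 66,080 g as CaCO₃.
(a) Equivalents: 66,080 g ÷ 50 g/eq = 1322 eq.
(a) NaHCO₃ supplies 1 eq per mole → 1322 mol.
(a) Mass: 1322 mol × 84 g/mol = 111,000 g.

(b) [OCl⁻]/[HOCl] = 10^(pH − pKa) = 10^(7.5 − 7.46) = 10^0.04 = 1.096.
(b) Fraction as HOCl = 1 / (1 + 1.096) = 0.477.
(b) HOCl = 0.477 × 3.91 ppm = 1.865 ppm.

(a) 111 kg; (b) 1.87 ppm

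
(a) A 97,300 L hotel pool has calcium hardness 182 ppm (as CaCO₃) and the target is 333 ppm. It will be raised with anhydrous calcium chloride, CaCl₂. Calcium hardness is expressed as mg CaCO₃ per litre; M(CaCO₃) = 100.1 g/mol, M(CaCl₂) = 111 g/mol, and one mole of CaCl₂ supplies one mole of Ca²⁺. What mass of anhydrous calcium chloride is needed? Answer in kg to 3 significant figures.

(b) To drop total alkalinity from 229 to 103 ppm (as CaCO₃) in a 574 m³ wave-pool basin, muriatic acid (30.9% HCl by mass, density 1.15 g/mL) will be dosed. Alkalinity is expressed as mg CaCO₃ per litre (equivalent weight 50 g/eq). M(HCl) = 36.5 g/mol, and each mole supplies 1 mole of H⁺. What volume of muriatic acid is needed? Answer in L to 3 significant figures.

(a) 16.3 kg; (b) 149 L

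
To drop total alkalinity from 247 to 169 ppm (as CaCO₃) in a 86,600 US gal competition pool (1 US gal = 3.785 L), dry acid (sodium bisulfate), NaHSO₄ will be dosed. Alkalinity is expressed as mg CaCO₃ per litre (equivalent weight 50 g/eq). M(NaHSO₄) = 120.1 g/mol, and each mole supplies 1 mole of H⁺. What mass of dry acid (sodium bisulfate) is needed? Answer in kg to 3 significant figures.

Volume: 86,600 US gal × 3.785 L/gal = 327,781 L.
Alkalinity to neutralize: (247 − 169) = 78 mg/L as CaCO₃ × 327,781 L = 25,570 g as CaCO₃.
Equivalents of H⁺ required: 25,570 ÷ 50 g/eq = 511.3 eq = 511.3 mol NaHSO₄.
Mass of NaHSO₄: 511.3 × 120.1 = 61,410 g.

61.4 kg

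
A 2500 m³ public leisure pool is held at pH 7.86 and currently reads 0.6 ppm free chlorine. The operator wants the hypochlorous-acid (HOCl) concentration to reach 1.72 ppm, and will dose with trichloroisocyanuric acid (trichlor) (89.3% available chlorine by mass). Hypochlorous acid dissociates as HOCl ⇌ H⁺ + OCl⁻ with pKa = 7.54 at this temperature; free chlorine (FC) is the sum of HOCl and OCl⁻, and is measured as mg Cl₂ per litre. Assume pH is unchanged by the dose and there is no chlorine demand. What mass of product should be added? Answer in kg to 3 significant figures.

13.2 kg

Volume: 2500 m³ = 2,500,000 L.
[OCl⁻]/[HOCl] = 10^(pH − pKa) = 10^(7.86 − 7.54) = 2.089; fraction as HOCl = 1/(1 + 2.089) = 0.3237.
Free chlorine required for 1.72 ppm HOCl: 1.72 / 0.3237 = 5.314 ppm.
FC to add: 5.314 − 0.6 = 4.714 mg/L as Cl₂.
Cl₂ equivalent: 4.714 mg/L × 2,500,000 L = 11,780 g.
Product at 89.3% available Cl: 11,780 / 0.893 = 13,200 g.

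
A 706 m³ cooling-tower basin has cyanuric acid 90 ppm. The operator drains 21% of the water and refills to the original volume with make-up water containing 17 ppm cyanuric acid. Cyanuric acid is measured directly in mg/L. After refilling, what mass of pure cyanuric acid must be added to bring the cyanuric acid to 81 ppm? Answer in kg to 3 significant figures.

4.47 kg

Volume: 706 m³ = 706,000 L.
After draining 21% and refilling: 90 × 0.79 + 17 × 0.21 = 74.67 ppm.
Deficit to target: 81 − 74.67 = 6.33 mg/L.
Mass: 6.33 mg/L × 706,000 L = 4469 g cyanuric acid.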